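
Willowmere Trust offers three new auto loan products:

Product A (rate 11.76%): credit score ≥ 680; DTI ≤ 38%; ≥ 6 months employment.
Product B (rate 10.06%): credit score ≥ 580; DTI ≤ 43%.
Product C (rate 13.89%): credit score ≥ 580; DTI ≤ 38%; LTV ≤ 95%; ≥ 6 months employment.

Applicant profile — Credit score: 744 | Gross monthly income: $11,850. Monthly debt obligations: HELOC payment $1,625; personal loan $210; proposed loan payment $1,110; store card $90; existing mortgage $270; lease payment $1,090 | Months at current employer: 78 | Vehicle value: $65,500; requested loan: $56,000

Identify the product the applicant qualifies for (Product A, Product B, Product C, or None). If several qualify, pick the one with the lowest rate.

Total debts = (1,625 + 210 + 1,110 + 90 + 270 + 1,090) = 4,395; DTI = 4,395/11,850 = 37.1%.
LTV = 56,000/65,500 = 85.5%.
Product A: score 744 ≥ 680; DTI 37.1% ≤ 38%; employment 78 ≥ 6 mo → qualifies.
Product B: score 744 ≥ 580; DTI 37.1% ≤ 43% → qualifies.
Product C: score 744 ≥ 580; DTI 37.1% ≤ 38%; LTV 85.5% ≤ 95%; employment 78 ≥ 6 mo → qualifies.
Qualifying: Product A, Product B, Product C. Lowest rate is 10.06% → Product B.

Product B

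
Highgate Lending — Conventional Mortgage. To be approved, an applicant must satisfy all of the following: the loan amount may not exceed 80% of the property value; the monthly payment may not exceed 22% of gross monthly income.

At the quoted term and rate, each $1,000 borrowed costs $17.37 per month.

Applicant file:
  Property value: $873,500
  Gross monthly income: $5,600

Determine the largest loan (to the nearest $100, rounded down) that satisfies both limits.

Payment cap: 22% × $5,600 = $1,232/month.
At $17.37 per $1,000, that supports 1,232/17.37 × 1,000 ≈ $70,926 → $70,900.
LTV cap: 80% × $873,500 = $698,800 → $698,800.
Binding constraint: payment-to-income.

$70,900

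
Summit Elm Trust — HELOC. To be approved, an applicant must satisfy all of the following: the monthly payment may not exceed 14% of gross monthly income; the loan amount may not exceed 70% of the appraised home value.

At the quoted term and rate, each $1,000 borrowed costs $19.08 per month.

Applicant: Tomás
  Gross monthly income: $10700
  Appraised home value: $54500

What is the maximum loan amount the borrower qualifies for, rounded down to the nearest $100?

Payment cap: 14% × $10,700 = $1,498/month.
At $19.08 per $1,000, that supports 1,498/19.08 × 1,000 ≈ $78,511 → $78,500.
LTV cap: 70% × $54,500 = $38,150 → $38,100.
Binding constraint: loan-to-value.

$38,100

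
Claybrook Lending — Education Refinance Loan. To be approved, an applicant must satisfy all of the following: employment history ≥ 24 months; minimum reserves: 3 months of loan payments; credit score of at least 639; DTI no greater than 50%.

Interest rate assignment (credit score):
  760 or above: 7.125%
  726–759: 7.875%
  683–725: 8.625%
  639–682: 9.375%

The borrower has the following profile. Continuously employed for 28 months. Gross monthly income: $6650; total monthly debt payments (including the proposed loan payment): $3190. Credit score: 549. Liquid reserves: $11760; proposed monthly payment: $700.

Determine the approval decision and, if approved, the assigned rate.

Credit score 549 < 639 (below minimum)
DTI = 3,190/6,650 = 48% ≤ 50%
Employment 28 ≥ 24 months
Reserves = 11,760/700 = 16.8 months ≥ 3
Not all requirements met → denied.

Denied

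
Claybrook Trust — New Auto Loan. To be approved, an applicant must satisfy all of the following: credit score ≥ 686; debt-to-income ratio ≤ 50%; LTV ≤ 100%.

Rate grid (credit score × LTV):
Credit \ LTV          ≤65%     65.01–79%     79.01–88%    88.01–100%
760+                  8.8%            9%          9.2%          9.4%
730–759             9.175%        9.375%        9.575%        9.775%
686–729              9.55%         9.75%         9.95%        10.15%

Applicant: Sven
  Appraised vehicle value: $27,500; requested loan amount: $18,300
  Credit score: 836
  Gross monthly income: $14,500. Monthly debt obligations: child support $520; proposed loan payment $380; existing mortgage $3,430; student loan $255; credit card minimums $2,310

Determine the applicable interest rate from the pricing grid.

Credit score 836 ≥ 686; Total monthly debts = (520 + 380 + 3,430 + 255 + 2,310) = 6,895. DTI: 6,895 ÷ 14,500 = 47.6%, within the 50% cap
LTV = 18,300/27,500 = 66.5% ≤ 100%
Credit 836 → row 760+; LTV 66.5% → column 65.01–79%. Grid cell → 9%.

9%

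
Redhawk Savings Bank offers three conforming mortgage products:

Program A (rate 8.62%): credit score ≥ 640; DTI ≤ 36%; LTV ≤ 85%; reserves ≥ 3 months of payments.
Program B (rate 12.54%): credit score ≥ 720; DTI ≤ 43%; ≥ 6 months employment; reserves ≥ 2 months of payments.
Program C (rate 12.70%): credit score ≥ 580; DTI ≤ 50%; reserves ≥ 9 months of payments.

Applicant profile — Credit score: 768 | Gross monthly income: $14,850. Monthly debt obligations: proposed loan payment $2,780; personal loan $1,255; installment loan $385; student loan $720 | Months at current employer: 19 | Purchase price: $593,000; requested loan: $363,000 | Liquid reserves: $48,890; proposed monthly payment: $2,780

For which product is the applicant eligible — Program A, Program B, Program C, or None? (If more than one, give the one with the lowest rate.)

Program A

Total debts = (2,780 + 1,255 + 385 + 720) = 5,140; DTI = 5,140/14,850 = 34.6%.
LTV = 363,000/593,000 = 61.2%.
Reserves = 48,890/2,780 = 17.6 months.
Program A: score 768 ≥ 640; DTI 34.6% ≤ 36%; LTV 61.2% ≤ 85%; reserves 17.6 ≥ 3 mo → qualifies.
Program B: score 768 ≥ 720; DTI 34.6% ≤ 43%; employment 19 ≥ 6 mo; reserves 17.6 ≥ 2 mo → qualifies.
Program C: score 768 ≥ 580; DTI 34.6% ≤ 50%; reserves 17.6 ≥ 9 mo → qualifies.
Qualifying: Program A, Program B, Program C. Lowest rate is 8.62% → Program A.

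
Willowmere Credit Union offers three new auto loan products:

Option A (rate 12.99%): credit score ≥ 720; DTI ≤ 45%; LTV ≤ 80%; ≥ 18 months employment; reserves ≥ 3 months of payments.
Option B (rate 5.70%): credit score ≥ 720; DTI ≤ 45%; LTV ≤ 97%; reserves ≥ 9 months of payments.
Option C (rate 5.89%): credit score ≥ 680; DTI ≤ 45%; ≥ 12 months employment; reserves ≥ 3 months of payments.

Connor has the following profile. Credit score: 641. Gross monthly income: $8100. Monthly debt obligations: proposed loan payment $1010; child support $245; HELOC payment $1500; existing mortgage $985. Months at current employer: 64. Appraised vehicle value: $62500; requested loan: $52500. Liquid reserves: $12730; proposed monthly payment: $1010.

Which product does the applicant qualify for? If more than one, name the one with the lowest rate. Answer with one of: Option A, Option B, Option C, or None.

None

Total debts = (1,010 + 245 + 1,500 + 985) = 3,740; DTI = 3,740/8,100 = 46.2%.
LTV = 52,500/62,500 = 84%.
Reserves = 12,730/1,010 = 12.6 months.
Option A: score 641 < 720; DTI 46.2% > 45%; LTV 84% > 80%; employment 64 ≥ 18 mo; reserves 12.6 ≥ 3 mo → does not qualify.
Option B: score 641 < 720; DTI 46.2% > 45%; LTV 84% ≤ 97%; reserves 12.6 ≥ 9 mo → does not qualify.
Option C: score 641 < 680; DTI 46.2% > 45%; employment 64 ≥ 12 mo; reserves 12.6 ≥ 3 mo → does not qualify.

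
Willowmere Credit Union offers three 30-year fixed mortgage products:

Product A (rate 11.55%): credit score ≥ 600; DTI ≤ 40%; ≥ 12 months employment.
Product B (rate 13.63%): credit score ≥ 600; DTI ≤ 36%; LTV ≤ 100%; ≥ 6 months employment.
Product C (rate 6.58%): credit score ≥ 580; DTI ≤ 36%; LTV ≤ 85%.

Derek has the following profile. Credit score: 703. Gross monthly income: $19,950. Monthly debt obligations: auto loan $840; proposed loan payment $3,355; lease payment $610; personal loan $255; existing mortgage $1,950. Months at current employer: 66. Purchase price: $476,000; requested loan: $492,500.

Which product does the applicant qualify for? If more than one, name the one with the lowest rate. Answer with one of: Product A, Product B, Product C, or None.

Total debts = (840 + 3,355 + 610 + 255 + 1,950) = 7,010; DTI = 7,010/19,950 = 35.1%.
LTV = 492,500/476,000 = 103.5%.
Product A: score 703 ≥ 600; DTI 35.1% ≤ 40%; employment 66 ≥ 12 mo → qualifies.
Product B: score 703 ≥ 600; DTI 35.1% ≤ 36%; LTV 103.5% > 100%; employment 66 ≥ 6 mo → does not qualify.
Product C: score 703 ≥ 580; DTI 35.1% ≤ 36%; LTV 103.5% > 85% → does not qualify.

Product A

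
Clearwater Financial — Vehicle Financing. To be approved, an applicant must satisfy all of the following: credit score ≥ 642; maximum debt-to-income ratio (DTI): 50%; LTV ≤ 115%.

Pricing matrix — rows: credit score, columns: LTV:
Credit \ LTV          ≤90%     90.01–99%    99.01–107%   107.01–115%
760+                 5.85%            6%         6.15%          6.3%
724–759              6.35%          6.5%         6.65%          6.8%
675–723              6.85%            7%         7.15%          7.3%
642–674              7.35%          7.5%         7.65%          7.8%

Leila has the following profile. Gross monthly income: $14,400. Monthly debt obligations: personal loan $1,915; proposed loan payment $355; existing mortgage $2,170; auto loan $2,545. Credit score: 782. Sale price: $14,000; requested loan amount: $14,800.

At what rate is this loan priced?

6.15%

Credit score 782 ≥ 642; Total monthly debts = (1,915 + 355 + 2,170 + 2,545) = 6,985. Debt-to-income = 6,985/14,400 = 48.5% — meets 50% limit
Loan-to-value = 14,800/14,000 = 105.7% — pass (115% max)
Score 782 is in the 760+ band; LTV 105.7% is in the 99.01–107% band → 6.15%.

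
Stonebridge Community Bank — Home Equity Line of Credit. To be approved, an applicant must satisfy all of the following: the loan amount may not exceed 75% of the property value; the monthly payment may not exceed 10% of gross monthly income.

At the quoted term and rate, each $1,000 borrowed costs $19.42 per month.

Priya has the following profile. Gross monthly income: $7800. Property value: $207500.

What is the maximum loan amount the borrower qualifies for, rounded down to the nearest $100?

$40,100

Payment cap: 10% × $7,800 = $780/month.
At $19.42 per $1,000, that supports 780/19.42 × 1,000 ≈ $40,164 → $40,100.
LTV cap: 75% × $207,500 = $155,625 → $155,600.
Binding constraint: payment-to-income.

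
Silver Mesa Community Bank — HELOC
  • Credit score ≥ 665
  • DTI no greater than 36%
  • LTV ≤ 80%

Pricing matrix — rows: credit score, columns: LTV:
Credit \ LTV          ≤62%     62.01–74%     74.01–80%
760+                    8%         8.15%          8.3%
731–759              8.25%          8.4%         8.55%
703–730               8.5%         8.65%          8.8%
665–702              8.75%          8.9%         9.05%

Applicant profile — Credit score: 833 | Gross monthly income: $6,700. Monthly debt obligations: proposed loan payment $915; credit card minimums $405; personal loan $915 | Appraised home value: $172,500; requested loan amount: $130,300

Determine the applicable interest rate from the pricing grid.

Credit score 833 ≥ 665; Total monthly debts = (915 + 405 + 915) = 2,235. Debt-to-income = 2,235/6,700 = 33.4% — meets 36% limit
LTV: 130,300 ÷ 172,500 = 75.5%, within 80% cap
Row: 833 falls in 760+. Column: 75.5% falls in 74.01–80%. Rate = 8.3%.

8.3%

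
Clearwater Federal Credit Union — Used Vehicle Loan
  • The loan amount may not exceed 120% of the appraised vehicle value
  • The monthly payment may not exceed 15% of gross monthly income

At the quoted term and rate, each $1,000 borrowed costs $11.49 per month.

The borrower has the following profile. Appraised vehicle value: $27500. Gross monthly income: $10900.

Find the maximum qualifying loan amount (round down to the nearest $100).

$33,000

Payment cap: 15% × $10,900 = $1,635/month.
At $11.49 per $1,000, that supports 1,635/11.49 × 1,000 ≈ $142,297 → $142,200.
LTV cap: 120% × $27,500 = $33,000 → $33,000.
Binding constraint: loan-to-value.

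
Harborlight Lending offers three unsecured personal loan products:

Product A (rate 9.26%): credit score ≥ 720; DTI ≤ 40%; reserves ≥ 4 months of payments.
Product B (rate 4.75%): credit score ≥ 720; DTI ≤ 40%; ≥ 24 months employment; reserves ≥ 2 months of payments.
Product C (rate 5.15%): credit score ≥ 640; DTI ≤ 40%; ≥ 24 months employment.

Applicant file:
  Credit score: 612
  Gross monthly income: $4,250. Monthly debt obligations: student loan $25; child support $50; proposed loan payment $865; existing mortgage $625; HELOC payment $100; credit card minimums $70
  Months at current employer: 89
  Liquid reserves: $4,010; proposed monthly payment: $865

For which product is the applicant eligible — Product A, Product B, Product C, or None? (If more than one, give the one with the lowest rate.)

None

Total debts = (25 + 50 + 865 + 625 + 100 + 70) = 1,735; DTI = 1,735/4,250 = 40.8%.
Reserves = 4,010/865 = 4.6 months.
Product A: score 612 < 720; DTI 40.8% > 40%; reserves 4.6 ≥ 4 mo → does not qualify.
Product B: score 612 < 720; DTI 40.8% > 40%; employment 89 ≥ 24 mo; reserves 4.6 ≥ 2 mo → does not qualify.
Product C: score 612 < 640; DTI 40.8% > 40%; employment 89 ≥ 24 mo → does not qualify.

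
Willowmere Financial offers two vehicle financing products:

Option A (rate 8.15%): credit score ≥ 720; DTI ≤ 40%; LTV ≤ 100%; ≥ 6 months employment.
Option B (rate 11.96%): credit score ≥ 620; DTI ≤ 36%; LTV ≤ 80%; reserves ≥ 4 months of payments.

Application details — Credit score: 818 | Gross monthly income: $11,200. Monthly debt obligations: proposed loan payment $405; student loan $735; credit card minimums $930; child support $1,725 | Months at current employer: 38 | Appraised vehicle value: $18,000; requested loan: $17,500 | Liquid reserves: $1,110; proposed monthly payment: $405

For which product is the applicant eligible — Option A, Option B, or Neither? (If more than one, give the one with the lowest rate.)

Option A

Total debts = (405 + 735 + 930 + 1,725) = 3,795; DTI = 3,795/11,200 = 33.9%.
LTV = 17,500/18,000 = 97.2%.
Reserves = 1,110/405 = 2.7 months.
Option A: score 818 ≥ 720; DTI 33.9% ≤ 40%; LTV 97.2% ≤ 100%; employment 38 ≥ 6 mo → qualifies.
Option B: score 818 ≥ 620; DTI 33.9% ≤ 36%; LTV 97.2% > 80%; reserves 2.7 < 4 mo → does not qualify.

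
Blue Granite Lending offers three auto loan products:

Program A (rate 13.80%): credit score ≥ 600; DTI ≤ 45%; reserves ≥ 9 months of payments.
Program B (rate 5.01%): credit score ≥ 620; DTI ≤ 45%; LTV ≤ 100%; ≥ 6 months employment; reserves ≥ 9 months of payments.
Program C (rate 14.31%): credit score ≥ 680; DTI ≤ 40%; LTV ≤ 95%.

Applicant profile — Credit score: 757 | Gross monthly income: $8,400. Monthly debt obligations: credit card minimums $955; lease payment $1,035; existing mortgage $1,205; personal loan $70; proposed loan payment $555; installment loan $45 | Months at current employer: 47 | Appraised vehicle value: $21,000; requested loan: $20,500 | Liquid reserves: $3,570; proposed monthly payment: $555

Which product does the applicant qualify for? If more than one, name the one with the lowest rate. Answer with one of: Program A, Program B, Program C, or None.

Total debts = (955 + 1,035 + 1,205 + 70 + 555 + 45) = 3,865; DTI = 3,865/8,400 = 46%.
LTV = 20,500/21,000 = 97.6%.
Reserves = 3,570/555 = 6.4 months.
Program A: score 757 ≥ 600; DTI 46% > 45%; reserves 6.4 < 9 mo → does not qualify.
Program B: score 757 ≥ 620; DTI 46% > 45%; LTV 97.6% ≤ 100%; employment 47 ≥ 6 mo; reserves 6.4 < 9 mo → does not qualify.
Program C: score 757 ≥ 680; DTI 46% > 40%; LTV 97.6% > 95% → does not qualify.

None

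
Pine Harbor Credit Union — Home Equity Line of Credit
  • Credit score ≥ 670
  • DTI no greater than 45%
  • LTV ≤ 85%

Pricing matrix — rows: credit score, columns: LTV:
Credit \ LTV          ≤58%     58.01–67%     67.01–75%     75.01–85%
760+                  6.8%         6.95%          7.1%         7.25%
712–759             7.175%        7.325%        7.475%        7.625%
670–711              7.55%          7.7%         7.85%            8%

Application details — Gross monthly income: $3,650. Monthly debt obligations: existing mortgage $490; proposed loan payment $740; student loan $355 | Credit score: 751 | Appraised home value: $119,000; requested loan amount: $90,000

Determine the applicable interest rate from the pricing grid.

7.625%

Credit score 751 ≥ 670; Total monthly debts = (490 + 740 + 355) = 1,585. DTI: 1,585 ÷ 3,650 = 43.4%, within the 45% cap
Loan-to-value = 90,000/119,000 = 75.6% — pass (85% max)
Score 751 is in the 712–759 band; LTV 75.6% is in the 75.01–85% band → 7.625%.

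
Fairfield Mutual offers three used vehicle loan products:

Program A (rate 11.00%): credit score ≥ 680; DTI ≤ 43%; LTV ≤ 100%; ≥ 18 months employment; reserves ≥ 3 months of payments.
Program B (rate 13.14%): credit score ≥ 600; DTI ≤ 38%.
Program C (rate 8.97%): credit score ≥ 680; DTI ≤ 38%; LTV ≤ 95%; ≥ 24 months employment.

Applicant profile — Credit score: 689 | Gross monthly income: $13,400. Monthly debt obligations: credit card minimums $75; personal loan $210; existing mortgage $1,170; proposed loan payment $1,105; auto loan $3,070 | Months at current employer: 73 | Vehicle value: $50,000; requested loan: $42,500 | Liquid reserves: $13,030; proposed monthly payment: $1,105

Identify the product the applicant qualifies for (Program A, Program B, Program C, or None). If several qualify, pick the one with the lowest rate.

Program A

Total debts = (75 + 210 + 1,170 + 1,105 + 3,070) = 5,630; DTI = 5,630/13,400 = 42%.
LTV = 42,500/50,000 = 85%.
Reserves = 13,030/1,105 = 11.8 months.
Program A: score 689 ≥ 680; DTI 42% ≤ 43%; LTV 85% ≤ 100%; employment 73 ≥ 18 mo; reserves 11.8 ≥ 3 mo → qualifies.
Program B: score 689 ≥ 600; DTI 42% > 38% → does not qualify.
Program C: score 689 ≥ 680; DTI 42% > 38%; LTV 85% ≤ 95%; employment 73 ≥ 24 mo → does not qualify.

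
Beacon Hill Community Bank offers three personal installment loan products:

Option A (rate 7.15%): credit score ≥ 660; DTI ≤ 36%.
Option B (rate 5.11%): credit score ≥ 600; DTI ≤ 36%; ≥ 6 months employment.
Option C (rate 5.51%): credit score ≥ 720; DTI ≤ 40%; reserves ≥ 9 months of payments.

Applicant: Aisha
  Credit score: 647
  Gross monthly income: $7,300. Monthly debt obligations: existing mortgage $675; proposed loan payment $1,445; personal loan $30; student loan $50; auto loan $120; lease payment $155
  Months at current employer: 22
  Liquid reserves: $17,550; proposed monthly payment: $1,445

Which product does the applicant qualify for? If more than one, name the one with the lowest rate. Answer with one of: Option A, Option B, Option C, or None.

Option B

Total debts = (675 + 1,445 + 30 + 50 + 120 + 155) = 2,475; DTI = 2,475/7,300 = 33.9%.
Reserves = 17,550/1,445 = 12.1 months.
Option A: score 647 < 660; DTI 33.9% ≤ 36% → does not qualify.
Option B: score 647 ≥ 600; DTI 33.9% ≤ 36%; employment 22 ≥ 6 mo → qualifies.
Option C: score 647 < 720; DTI 33.9% ≤ 40%; reserves 12.1 ≥ 9 mo → does not qualify.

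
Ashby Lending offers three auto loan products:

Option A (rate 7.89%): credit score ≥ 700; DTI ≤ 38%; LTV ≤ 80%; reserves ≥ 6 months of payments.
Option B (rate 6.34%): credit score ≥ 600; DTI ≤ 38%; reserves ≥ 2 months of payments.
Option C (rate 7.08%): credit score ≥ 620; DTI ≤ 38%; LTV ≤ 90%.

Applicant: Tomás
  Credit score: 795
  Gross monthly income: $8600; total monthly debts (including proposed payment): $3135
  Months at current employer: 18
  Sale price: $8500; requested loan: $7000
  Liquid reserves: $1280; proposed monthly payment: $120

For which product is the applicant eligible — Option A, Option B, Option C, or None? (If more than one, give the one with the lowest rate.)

DTI = 3,135/8,600 = 36.5%.
LTV = 7,000/8,500 = 82.4%.
Reserves = 1,280/120 = 10.7 months.
Option A: score 795 ≥ 700; DTI 36.5% ≤ 38%; LTV 82.4% > 80%; reserves 10.7 ≥ 6 mo → does not qualify.
Option B: score 795 ≥ 600; DTI 36.5% ≤ 38%; reserves 10.7 ≥ 2 mo → qualifies.
Option C: score 795 ≥ 620; DTI 36.5% ≤ 38%; LTV 82.4% ≤ 90% → qualifies.
Qualifying: Option B, Option C. Lowest rate is 6.34% → Option B.

Option B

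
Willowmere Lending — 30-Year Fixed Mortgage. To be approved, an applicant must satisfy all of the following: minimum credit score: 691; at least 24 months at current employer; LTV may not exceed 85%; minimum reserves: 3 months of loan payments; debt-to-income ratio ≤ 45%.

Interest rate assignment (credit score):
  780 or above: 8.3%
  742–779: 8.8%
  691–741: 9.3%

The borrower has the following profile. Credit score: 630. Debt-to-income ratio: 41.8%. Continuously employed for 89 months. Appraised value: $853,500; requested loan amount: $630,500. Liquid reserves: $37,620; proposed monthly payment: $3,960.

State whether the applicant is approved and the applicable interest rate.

Denied

Credit score 630 < 691 (below minimum)
LTV: 630,500 ÷ 853,500 = 73.9%, within 85% cap
Employment 89 ≥ 24 months
DTI 41.8% ≤ 45%
Reserves = 37,620/3,960 = 9.5 months ≥ 3
Not all requirements met → denied.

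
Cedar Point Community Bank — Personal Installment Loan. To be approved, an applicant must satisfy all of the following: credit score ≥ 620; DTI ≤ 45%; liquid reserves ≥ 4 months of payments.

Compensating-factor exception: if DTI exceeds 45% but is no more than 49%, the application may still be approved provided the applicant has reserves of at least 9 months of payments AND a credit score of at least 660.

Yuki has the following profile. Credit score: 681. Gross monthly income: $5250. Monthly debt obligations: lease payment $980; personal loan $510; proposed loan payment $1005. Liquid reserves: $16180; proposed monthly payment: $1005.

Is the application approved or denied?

Credit score 681 ≥ 620 (meets base)
Total debts = (980 + 510 + 1,005) = 2,495. DTI: 2,495 ÷ 5,250 = 47.5%, over the 45% base limit.
Reserves: 16,180 ÷ 1,005 = 16.1 months (meets 4-month minimum)
47.5% falls in the override range (45%–49%), so the compensating-factor test applies.
Override check — reserves: 16.1 mo (ok); score: 681 (ok).
Both override conditions satisfied; DTI exception granted.

Approved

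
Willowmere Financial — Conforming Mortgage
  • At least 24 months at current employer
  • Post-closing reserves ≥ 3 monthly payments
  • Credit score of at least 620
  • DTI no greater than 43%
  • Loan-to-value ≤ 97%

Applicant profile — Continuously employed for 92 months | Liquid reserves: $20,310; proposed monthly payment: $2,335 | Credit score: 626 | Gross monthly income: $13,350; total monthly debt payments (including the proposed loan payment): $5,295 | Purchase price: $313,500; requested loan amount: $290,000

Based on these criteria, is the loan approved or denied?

Employment 92 ≥ 24 months
Reserves: 20,310 ÷ 2,335 = 8.7 months (meets 3-month minimum)
Credit score 626 ≥ 620 (meets)
Debt-to-income = 5,295/13,350 = 39.7% — meets 43% limit
Loan-to-value = 290,000/313,500 = 92.5% — pass (97% max)
All criteria satisfied.

Approved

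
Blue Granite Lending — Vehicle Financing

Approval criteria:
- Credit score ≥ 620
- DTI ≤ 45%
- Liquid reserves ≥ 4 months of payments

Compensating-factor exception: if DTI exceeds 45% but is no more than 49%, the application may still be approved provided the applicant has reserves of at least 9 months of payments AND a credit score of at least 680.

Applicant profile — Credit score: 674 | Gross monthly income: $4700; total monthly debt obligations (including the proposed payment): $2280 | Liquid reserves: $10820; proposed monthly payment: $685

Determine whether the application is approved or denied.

Credit score 674 ≥ 620 (meets base)
DTI = 2,280/4,700 = 48.5% > 45% — standard DTI limit exceeded.
Reserves: 10,820 ÷ 685 = 15.8 months (meets 4-month minimum)
48.5% falls in the override range (45%–49%), so the compensating-factor test applies.
Override check — reserves: 15.8 mo (ok); score: 674 (below 680).
Override conditions not both satisfied; exception does not apply.

Denied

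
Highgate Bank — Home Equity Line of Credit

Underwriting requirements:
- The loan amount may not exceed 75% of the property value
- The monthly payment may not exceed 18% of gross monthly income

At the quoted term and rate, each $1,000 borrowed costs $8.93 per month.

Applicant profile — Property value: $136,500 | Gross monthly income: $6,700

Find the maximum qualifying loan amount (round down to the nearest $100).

$102,300

Payment cap: 18% × $6,700 = $1,206/month.
At $8.93 per $1,000, that supports 1,206/8.93 × 1,000 ≈ $135,050 → $135,000.
LTV cap: 75% × $136,500 = $102,375 → $102,300.
Binding constraint: loan-to-value.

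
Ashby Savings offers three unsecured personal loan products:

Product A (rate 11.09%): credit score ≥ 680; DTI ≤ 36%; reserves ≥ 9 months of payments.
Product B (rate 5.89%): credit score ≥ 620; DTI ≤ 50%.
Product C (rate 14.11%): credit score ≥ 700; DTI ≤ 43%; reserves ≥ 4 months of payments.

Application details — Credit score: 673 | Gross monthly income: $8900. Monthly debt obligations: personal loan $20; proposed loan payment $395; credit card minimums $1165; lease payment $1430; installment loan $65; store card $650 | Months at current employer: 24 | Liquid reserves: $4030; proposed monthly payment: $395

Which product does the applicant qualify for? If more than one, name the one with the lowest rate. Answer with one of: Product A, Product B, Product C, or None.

Total debts = (20 + 395 + 1,165 + 1,430 + 65 + 650) = 3,725; DTI = 3,725/8,900 = 41.9%.
Reserves = 4,030/395 = 10.2 months.
Product A: score 673 < 680; DTI 41.9% > 36%; reserves 10.2 ≥ 9 mo → does not qualify.
Product B: score 673 ≥ 620; DTI 41.9% ≤ 50% → qualifies.
Product C: score 673 < 700; DTI 41.9% ≤ 43%; reserves 10.2 ≥ 4 mo → does not qualify.

Product B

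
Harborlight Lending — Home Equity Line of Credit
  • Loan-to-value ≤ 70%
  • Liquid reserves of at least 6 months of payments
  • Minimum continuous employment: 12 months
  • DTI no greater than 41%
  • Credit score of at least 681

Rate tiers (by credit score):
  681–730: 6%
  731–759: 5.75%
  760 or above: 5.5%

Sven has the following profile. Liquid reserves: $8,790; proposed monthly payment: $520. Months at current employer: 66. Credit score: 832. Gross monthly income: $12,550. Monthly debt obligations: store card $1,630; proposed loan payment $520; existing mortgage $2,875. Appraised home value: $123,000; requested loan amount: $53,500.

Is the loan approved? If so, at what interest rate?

Credit score 832 ≥ 681 (meets minimum)
Reserves = 8,790/520 = 16.9 months ≥ 6
Employment 66 ≥ 12 months
LTV: 53,500 ÷ 123,000 = 43.5%, within 70% cap
Total monthly debts = (1,630 + 520 + 2,875) = 5,025. DTI = 5,025/12,550 = 40% ≤ 41%
All requirements met. Score 832 falls in the 760 or above tier → 5.5%.

Approved at 5.5%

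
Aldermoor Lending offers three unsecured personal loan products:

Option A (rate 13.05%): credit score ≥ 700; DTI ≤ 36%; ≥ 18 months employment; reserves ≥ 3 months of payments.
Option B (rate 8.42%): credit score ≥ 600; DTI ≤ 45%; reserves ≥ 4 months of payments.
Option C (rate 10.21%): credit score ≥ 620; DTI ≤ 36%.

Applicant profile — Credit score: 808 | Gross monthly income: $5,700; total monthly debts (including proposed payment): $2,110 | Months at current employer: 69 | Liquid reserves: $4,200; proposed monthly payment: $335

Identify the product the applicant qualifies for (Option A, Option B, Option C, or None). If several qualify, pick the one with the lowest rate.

Option B

DTI = 2,110/5,700 = 37%.
Reserves = 4,200/335 = 12.5 months.
Option A: score 808 ≥ 700; DTI 37% > 36%; employment 69 ≥ 18 mo; reserves 12.5 ≥ 3 mo → does not qualify.
Option B: score 808 ≥ 600; DTI 37% ≤ 45%; reserves 12.5 ≥ 4 mo → qualifies.
Option C: score 808 ≥ 620; DTI 37% > 36% → does not qualify.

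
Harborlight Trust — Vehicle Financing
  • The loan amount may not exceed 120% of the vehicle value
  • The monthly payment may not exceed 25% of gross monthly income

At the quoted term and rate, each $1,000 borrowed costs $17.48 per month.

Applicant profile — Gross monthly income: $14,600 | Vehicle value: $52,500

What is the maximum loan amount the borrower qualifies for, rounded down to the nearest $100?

Payment cap: 25% × $14,600 = $3,650/month.
At $17.48 per $1,000, that supports 3,650/17.48 × 1,000 ≈ $208,810 → $208,800.
LTV cap: 120% × $52,500 = $63,000 → $63,000.
Binding constraint: loan-to-value.

$63,000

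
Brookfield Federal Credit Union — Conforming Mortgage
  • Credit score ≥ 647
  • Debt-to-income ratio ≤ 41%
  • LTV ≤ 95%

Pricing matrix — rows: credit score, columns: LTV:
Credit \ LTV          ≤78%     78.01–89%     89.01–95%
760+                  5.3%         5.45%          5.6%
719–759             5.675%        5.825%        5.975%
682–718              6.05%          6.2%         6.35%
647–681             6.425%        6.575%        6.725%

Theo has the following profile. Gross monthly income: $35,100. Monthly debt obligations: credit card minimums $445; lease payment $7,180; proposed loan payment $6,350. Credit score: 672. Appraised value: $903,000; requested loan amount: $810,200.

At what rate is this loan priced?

6.725%

Credit score 672 ≥ 647; Total monthly debts = (445 + 7,180 + 6,350) = 13,975. DTI = 13,975/35,100 = 39.8% ≤ 41%
Loan-to-value = 810,200/903,000 = 89.7% — pass (95% max)
Row: 672 falls in 647–681. Column: 89.7% falls in 89.01–95%. Rate = 6.725%.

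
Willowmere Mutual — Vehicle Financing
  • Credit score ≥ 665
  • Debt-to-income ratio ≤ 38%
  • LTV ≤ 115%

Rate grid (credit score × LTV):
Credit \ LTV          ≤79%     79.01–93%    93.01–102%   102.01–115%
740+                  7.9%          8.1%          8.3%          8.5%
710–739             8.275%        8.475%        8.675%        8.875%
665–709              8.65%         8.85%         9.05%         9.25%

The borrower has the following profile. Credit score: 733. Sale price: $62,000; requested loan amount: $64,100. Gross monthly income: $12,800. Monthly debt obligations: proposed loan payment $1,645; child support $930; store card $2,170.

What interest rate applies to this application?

8.875%

Credit score 733 ≥ 665; Total monthly debts = (1,645 + 930 + 2,170) = 4,745. DTI: 4,745 ÷ 12,800 = 37.1%, within the 38% cap
Loan-to-value = 64,100/62,000 = 103.4% — pass (115% max)
Row: 733 falls in 710–739. Column: 103.4% falls in 102.01–115%. Rate = 8.875%.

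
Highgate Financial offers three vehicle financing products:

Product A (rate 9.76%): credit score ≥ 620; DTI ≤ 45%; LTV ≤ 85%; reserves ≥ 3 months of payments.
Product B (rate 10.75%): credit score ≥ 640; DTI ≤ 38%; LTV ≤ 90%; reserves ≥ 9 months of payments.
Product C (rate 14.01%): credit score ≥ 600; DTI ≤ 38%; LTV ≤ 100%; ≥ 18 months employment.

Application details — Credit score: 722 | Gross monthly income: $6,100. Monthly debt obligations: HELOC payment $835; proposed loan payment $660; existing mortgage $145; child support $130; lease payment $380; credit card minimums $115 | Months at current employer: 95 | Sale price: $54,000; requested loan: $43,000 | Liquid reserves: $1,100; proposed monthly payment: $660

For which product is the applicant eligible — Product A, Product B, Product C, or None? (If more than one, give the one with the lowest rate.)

Product C

Total debts = (835 + 660 + 145 + 130 + 380 + 115) = 2,265; DTI = 2,265/6,100 = 37.1%.
LTV = 43,000/54,000 = 79.6%.
Reserves = 1,100/660 = 1.7 months.
Product A: score 722 ≥ 620; DTI 37.1% ≤ 45%; LTV 79.6% ≤ 85%; reserves 1.7 < 3 mo → does not qualify.
Product B: score 722 ≥ 640; DTI 37.1% ≤ 38%; LTV 79.6% ≤ 90%; reserves 1.7 < 9 mo → does not qualify.
Product C: score 722 ≥ 600; DTI 37.1% ≤ 38%; LTV 79.6% ≤ 100%; employment 95 ≥ 18 mo → qualifies.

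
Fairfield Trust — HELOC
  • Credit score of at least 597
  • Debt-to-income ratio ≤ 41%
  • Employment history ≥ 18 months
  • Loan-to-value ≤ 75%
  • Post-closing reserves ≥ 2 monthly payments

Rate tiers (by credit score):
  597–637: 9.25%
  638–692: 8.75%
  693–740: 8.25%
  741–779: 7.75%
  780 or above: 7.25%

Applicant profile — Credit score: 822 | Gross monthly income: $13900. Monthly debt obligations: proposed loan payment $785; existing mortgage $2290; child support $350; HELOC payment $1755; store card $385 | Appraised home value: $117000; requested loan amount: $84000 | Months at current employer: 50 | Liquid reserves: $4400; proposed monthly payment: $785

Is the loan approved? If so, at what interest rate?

Credit score 822 ≥ 597 (meets minimum)
Employment 50 ≥ 18 months
Total monthly debts = (785 + 2,290 + 350 + 1,755 + 385) = 5,565. DTI = 5,565/13,900 = 40% ≤ 41%
Liquid reserves cover 4,400/785 = 5.6 months — ≥ 2 required
Loan-to-value = 84,000/117,000 = 71.8% — pass (75% max)
All requirements met. Score 822 falls in the 780 or above tier → 7.25%.

Approved at 7.25%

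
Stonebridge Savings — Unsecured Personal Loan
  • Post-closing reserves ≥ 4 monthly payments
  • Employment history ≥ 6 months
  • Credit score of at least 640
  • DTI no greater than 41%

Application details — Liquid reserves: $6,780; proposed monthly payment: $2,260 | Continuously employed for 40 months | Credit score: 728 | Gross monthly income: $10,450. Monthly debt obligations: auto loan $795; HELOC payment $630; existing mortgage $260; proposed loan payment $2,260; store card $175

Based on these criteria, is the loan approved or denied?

Liquid reserves cover 6,780/2,260 = 3.0 months — < 4 required
Employment 40 ≥ 6 months
Credit score 728 ≥ 640 (meets)
Total monthly debts = (795 + 630 + 260 + 2,260 + 175) = 4,120. Debt-to-income = 4,120/10,450 = 39.4% — meets 41% limit
Fails on reserves.

Denied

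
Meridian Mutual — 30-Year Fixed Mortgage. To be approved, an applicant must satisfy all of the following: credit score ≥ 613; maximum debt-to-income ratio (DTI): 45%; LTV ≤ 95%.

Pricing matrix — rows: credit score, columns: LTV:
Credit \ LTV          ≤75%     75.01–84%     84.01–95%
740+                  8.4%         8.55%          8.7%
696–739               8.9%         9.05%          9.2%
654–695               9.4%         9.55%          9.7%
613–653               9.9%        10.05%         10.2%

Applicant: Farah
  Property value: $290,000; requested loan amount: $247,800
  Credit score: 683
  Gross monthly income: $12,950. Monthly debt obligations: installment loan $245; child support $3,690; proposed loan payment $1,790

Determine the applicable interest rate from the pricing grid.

9.7%

Credit score 683 ≥ 613; Total monthly debts = (245 + 3,690 + 1,790) = 5,725. DTI = 5,725/12,950 = 44.2% ≤ 45%
Loan-to-value = 247,800/290,000 = 85.4% — pass (95% max)
Row: 683 falls in 654–695. Column: 85.4% falls in 84.01–95%. Rate = 9.7%.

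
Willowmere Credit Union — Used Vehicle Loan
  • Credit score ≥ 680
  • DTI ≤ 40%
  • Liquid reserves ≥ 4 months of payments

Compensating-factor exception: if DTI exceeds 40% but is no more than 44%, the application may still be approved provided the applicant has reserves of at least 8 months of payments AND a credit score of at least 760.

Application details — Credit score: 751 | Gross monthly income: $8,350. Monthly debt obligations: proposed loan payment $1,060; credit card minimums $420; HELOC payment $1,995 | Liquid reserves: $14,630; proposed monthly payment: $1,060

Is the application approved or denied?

Denied

Credit score 751 ≥ 680 (meets base)
Total debts = (1,060 + 420 + 1,995) = 3,475. DTI: 3,475 ÷ 8,350 = 41.6%, over the 40% base limit.
Liquid reserves cover 14,630/1,060 = 13.8 months — ≥ 4 required
41.6% falls in the override range (40%–44%), so the compensating-factor test applies.
Reserves 13.8 ≥ 8 months; credit score 751 < 760.
Override conditions not both satisfied; exception does not apply.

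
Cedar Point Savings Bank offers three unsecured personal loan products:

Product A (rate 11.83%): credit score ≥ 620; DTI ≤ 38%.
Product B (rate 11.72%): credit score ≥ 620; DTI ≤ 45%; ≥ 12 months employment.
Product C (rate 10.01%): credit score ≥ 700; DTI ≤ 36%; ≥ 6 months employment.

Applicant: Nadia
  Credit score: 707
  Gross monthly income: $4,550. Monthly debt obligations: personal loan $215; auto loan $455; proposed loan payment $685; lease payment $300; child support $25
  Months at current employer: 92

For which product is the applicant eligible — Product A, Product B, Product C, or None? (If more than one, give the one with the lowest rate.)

Total debts = (215 + 455 + 685 + 300 + 25) = 1,680; DTI = 1,680/4,550 = 36.9%.
Product A: score 707 ≥ 620; DTI 36.9% ≤ 38% → qualifies.
Product B: score 707 ≥ 620; DTI 36.9% ≤ 45%; employment 92 ≥ 12 mo → qualifies.
Product C: score 707 ≥ 700; DTI 36.9% > 36%; employment 92 ≥ 6 mo → does not qualify.
Qualifying: Product A, Product B. Lowest rate is 11.72% → Product B.

Product B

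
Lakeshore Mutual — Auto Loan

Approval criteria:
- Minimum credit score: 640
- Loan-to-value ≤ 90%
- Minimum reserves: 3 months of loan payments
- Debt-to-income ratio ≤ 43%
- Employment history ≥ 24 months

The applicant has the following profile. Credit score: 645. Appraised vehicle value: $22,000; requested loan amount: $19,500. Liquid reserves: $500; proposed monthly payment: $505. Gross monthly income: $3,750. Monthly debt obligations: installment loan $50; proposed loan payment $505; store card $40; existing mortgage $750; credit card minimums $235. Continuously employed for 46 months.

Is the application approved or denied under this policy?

Denied

Credit score 645 ≥ 640 (meets)
LTV = 19,500/22,000 = 88.6% ≤ 90%
Reserves = 500/505 = 1.0 months < 3
Total monthly debts = (50 + 505 + 40 + 750 + 235) = 1,580. DTI: 1,580 ÷ 3,750 = 42.1%, within the 43% cap
Employment 46 ≥ 24 months
Fails on reserves.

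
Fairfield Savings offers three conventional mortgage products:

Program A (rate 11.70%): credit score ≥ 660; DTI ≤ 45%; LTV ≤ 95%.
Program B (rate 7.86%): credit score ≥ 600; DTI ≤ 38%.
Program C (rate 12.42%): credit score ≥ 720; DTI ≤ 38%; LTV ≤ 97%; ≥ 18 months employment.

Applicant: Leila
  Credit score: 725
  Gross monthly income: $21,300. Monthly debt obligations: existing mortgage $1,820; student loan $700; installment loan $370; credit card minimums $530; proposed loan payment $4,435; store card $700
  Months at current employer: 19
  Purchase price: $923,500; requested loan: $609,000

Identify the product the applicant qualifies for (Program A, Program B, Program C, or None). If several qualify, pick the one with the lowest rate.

Total debts = (1,820 + 700 + 370 + 530 + 4,435 + 700) = 8,555; DTI = 8,555/21,300 = 40.2%.
LTV = 609,000/923,500 = 65.9%.
Program A: score 725 ≥ 660; DTI 40.2% ≤ 45%; LTV 65.9% ≤ 95% → qualifies.
Program B: score 725 ≥ 600; DTI 40.2% > 38% → does not qualify.
Program C: score 725 ≥ 720; DTI 40.2% > 38%; LTV 65.9% ≤ 97%; employment 19 ≥ 18 mo → does not qualify.

Program A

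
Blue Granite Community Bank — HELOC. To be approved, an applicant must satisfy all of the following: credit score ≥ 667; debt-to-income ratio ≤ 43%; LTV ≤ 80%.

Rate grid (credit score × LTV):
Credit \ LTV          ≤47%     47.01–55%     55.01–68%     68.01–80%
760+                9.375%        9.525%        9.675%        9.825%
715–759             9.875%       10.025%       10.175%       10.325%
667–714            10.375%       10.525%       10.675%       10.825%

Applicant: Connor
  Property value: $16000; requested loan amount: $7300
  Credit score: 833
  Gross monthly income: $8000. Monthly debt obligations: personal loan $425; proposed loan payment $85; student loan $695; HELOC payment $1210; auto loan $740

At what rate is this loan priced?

Credit score 833 ≥ 667; Total monthly debts = (425 + 85 + 695 + 1,210 + 740) = 3,155. DTI: 3,155 ÷ 8,000 = 39.4%, within the 43% cap
LTV: 7,300 ÷ 16,000 = 45.6%, within 80% cap
Score 833 is in the 760+ band; LTV 45.6% is in the ≤47% band → 9.375%.

9.375%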